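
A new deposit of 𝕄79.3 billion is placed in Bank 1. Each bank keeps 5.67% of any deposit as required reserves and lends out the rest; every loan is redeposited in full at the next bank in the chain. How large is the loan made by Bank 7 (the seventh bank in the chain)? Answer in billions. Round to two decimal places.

𝕄52.70 billion

Each bank lends a fraction (1 − rr) = 0.9433 of the deposit it receives, so Bank 7 receives 79.3·0.9433^6 and lends 79.3·0.9433^7 ≈ 52.7014 billion.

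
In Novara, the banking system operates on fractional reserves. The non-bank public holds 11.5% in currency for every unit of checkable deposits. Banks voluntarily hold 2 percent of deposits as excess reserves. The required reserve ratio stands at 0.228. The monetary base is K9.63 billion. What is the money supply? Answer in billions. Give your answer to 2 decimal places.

K29.58 billion

The money multiplier is m = (1 + c) / (rr + e + c) = (1 + 0.115) / (0.228 + 0.02 + 0.115) ≈ 3.0716.
So M = m × MB = 3.0716 × 9.63 ≈ 29.5795 billion.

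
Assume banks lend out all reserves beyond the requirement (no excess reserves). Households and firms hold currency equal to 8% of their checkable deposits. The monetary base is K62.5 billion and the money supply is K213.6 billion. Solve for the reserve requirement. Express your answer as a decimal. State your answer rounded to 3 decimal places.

Using m = M/MB = 213.6/62.5 = 3.417600. Since m = (1 + c)/(c + rr + e), the denominator satisfies c + rr + e = (1 + c)/m = (1 + 0.08) / 3.417600 ≈ 0.316011.
With c = 0.08 and e = 0, the reserve requirement is 0.316011 − 0.08 − 0 = 0.236011.

0.236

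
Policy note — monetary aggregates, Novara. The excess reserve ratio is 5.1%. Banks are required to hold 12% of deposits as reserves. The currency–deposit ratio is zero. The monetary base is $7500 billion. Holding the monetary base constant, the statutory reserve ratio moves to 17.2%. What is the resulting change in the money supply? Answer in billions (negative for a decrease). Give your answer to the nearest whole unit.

-10227 billion

Initially m₁ = 1 / (0.12 + 0.051) ≈ 5.84795, so M₁ = 5.84795 × 7500 = 43859.625 billion.
After the change m₂ = 1 / (0.172 + 0.051) ≈ 4.48430, so M₂ = 4.48430 × 7500 = 33632.25 billion.
ΔM = M₂ − M₁ = 33632.25 − 43859.625 = -10227.375 billion.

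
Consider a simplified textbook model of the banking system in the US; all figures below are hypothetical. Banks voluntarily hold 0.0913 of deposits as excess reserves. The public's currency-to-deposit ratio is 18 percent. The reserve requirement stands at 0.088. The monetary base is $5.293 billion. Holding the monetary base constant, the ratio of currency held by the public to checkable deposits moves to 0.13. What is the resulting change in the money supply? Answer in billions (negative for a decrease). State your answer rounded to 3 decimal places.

$1.954 billion

Initially m₁ = (1 + 0.18) / (0.088 + 0.0913 + 0.18) ≈ 3.28416, so M₁ = 3.28416 × 5.293 ≈ 17.3831 billion.
After the change m₂ = (1 + 0.13) / (0.088 + 0.0913 + 0.13) ≈ 3.65341, so M₂ = 3.65341 × 5.293 ≈ 19.3375 billion.
ΔM = M₂ − M₁ = 19.3375 − 17.3831 = 1.9544 billion.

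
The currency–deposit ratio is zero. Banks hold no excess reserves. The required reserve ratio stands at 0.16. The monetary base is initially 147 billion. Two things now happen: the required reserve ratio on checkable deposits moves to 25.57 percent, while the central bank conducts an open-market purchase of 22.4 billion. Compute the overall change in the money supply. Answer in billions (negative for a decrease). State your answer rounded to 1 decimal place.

-256.3 billion

Before: m₁ = 1 / (0.16) = 6.25, MB₁ = 147, so M₁ = 6.25 × 147 = 918.75 billion.
After: m₂ = 1 / (0.2557) ≈ 3.91083, MB₂ = 147 + 22.4 = 169.4, so M₂ = 3.91083 × 169.4 ≈ 662.4946 billion.
ΔM = M₂ − M₁ = 662.4946 − 918.75 = -256.2554 billion.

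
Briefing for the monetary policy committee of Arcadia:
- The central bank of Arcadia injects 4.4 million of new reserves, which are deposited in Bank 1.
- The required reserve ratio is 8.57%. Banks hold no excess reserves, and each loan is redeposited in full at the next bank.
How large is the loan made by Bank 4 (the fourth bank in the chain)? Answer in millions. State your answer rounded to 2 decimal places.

Each bank lends a fraction (1 − rr) = 0.9143 of the deposit it receives, so Bank 4 receives 4.4·0.9143^3 and lends 4.4·0.9143^4 ≈ 3.0747 million.

3.07 million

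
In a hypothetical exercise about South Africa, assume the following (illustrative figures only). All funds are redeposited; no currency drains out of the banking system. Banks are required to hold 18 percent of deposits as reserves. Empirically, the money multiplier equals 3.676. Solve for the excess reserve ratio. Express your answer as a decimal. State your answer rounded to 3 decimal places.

0.092

Using m = 3.676. Since m = (1 + c)/(c + rr + e), the denominator satisfies c + rr + e = (1 + c)/m = (1 + 0) / 3.676 ≈ 0.272035.
With c = 0 and rr = 0.18, the excess reserve ratio is 0.272035 − 0 − 0.18 = 0.092035.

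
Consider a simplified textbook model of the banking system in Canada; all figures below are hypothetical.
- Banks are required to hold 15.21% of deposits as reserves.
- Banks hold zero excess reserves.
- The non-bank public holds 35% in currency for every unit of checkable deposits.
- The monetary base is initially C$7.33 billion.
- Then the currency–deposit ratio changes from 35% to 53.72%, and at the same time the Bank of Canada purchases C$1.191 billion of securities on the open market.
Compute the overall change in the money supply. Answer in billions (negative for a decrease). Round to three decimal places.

-0.706 billion

Before: m₁ = (1 + 0.35) / (0.1521 + 0.35) ≈ 2.68871, MB₁ = 7.33, so M₁ = 2.68871 × 7.33 ≈ 19.7082 billion.
After: m₂ = (1 + 0.5372) / (0.1521 + 0.5372) ≈ 2.23009, MB₂ = 7.33 + 1.191 = 8.521, so M₂ = 2.23009 × 8.521 ≈ 19.0026 billion.
ΔM = M₂ − M₁ = 19.0026 − 19.7082 = -0.7056 billion.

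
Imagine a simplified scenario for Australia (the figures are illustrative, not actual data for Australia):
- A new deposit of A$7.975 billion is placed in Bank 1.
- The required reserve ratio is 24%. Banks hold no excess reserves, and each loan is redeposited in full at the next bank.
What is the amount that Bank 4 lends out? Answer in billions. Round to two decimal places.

Each bank lends a fraction (1 − rr) = 0.7600 of the deposit it receives, so Bank 4 receives 7.975·0.7600^3 and lends 7.975·0.7600^4 ≈ 2.6606 billion.

A$2.66 billion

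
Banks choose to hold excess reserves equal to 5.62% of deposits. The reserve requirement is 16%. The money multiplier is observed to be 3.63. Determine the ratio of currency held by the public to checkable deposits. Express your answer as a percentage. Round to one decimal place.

Using m = 3.63. From m = (1 + c)/(c + rr + e), rearranging gives 1 + c = m·(c + rr + e), so c·(1 − m) = m·(rr + e) − 1.
Hence c = [m·(rr + e) − 1]/(1 − m) = [3.63 × (0.16 + 0.0562) − 1] / (1 − 3.63) ≈ 0.081823.

8.2%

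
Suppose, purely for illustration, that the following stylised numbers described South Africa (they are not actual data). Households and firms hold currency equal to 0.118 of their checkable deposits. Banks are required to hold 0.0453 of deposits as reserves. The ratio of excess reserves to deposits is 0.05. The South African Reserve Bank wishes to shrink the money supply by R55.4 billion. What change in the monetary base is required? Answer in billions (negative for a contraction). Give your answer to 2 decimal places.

-10.57 billion

The money multiplier is m = (1 + c) / (rr + e + c) = (1 + 0.118) / (0.0453 + 0.05 + 0.118) ≈ 5.24144.
ΔMB = ΔM / m = (−55.4) / 5.24144 ≈ -10.5696 billion.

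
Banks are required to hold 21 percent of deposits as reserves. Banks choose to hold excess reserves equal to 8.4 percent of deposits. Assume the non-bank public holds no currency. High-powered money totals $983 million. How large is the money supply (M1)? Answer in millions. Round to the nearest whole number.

The money multiplier is m = 1 / (rr + e) = 1 / (0.21 + 0.084) ≈ 3.4014.
So M = m × MB = 3.4014 × 983 = 3343.5762 million.

$3344 million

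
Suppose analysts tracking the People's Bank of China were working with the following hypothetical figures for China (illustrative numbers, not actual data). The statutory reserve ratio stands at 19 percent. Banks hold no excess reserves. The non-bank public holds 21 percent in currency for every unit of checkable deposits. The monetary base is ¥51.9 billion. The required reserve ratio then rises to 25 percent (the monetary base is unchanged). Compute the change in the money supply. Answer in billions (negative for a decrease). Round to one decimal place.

-20.5 billion

Initially m₁ = (1 + 0.21) / (0.19 + 0.21) = 3.0250, so M₁ = 3.0250 × 51.9 = 156.9975 billion.
After the change m₂ = (1 + 0.21) / (0.25 + 0.21) ≈ 2.6304, so M₂ = 2.6304 × 51.9 ≈ 136.5178 billion.
ΔM = M₂ − M₁ = 136.5178 − 156.9975 = -20.4797 billion.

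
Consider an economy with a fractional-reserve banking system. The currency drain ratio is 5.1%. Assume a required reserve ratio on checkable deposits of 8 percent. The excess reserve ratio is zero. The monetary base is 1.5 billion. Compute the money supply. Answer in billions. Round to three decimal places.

12.034 billion

The money multiplier is m = (1 + c) / (rr + c) = (1 + 0.051) / (0.08 + 0.051) ≈ 8.02290.
So M = m × MB = 8.02290 × 1.5 ≈ 12.0343 billion.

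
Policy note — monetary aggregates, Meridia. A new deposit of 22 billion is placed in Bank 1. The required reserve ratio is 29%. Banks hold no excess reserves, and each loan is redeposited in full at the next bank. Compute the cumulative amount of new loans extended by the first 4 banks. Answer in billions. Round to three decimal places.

Bank i lends (1 − rr)^i of the original deposit: Bank 1 lends 22·0.7100 = 15.6200, Bank 2 lends 22·0.7100² = 11.0902, and so on.
Summing a geometric series: total = 22·[0.7100·(1 − 0.7100^4) / (1 − 0.7100)] ≈ 40.1748 billion.

40.175 billion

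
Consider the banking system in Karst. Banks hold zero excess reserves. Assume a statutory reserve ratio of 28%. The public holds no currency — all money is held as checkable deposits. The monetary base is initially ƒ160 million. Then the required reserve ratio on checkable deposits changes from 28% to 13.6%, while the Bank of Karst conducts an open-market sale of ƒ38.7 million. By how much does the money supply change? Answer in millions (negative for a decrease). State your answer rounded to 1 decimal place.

Before: m₁ = 1 / (0.28) ≈ 3.57143, MB₁ = 160, so M₁ = 3.57143 × 160 = 571.4288 million.
After: m₂ = 1 / (0.136) ≈ 7.35294, MB₂ = 160 − 38.7 = 121.3, so M₂ = 7.35294 × 121.3 ≈ 891.9116 million.
ΔM = M₂ − M₁ = 891.9116 − 571.4288 = 320.4828 million.

ƒ320.5 million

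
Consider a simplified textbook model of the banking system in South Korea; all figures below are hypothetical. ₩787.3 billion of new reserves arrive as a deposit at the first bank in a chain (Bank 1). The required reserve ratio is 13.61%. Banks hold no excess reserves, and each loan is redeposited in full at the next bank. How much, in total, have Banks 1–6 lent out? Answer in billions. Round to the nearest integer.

Bank i lends (1 − rr)^i of the original deposit: Bank 1 lends 787.3·0.8639 ≈ 680.1485, Bank 2 lends 787.3·0.8639² ≈ 587.5803, and so on.
Summing a geometric series: total = 787.3·[0.8639·(1 − 0.8639^6) / (1 − 0.8639)] ≈ 2919.9869 billion.

₩2920 billion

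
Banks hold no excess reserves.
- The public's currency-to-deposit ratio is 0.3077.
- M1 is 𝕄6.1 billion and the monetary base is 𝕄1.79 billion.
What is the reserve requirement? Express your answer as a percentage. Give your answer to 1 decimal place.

Using m = M/MB = 6.1/1.79 ≈ 3.407821. Since m = (1 + c)/(c + rr + e), the denominator satisfies c + rr + e = (1 + c)/m = (1 + 0.3077) / 3.407821 ≈ 0.383735.
With c = 0.3077 and e = 0, the reserve requirement is 0.383735 − 0.3077 − 0 = 0.076035.

7.6%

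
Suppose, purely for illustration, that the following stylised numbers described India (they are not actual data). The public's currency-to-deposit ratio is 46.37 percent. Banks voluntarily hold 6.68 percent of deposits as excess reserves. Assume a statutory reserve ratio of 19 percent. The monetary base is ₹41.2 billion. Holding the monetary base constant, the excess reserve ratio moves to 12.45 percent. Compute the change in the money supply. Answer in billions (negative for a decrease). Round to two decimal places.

-6.21 billion

Initially m₁ = (1 + 0.4637) / (0.19 + 0.0668 + 0.4637) ≈ 2.03151, so M₁ = 2.03151 × 41.2 ≈ 83.6982 billion.
After the change m₂ = (1 + 0.4637) / (0.19 + 0.1245 + 0.4637) ≈ 1.88088, so M₂ = 1.88088 × 41.2 ≈ 77.4923 billion.
ΔM = M₂ − M₁ = 77.4923 − 83.6982 = -6.2059 billion.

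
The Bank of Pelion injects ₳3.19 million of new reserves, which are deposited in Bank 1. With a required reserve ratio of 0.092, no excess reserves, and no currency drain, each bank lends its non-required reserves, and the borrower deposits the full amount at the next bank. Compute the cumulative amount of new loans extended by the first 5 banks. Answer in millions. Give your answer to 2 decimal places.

Bank i lends (1 − rr)^i of the original deposit: Bank 1 lends 3.19·0.9080 ≈ 2.8965, Bank 2 lends 3.19·0.9080² ≈ 2.6300, and so on.
Summing a geometric series: total = 3.19·[0.9080·(1 − 0.9080^5) / (1 − 0.9080)] ≈ 12.0519 million.

₳12.05 million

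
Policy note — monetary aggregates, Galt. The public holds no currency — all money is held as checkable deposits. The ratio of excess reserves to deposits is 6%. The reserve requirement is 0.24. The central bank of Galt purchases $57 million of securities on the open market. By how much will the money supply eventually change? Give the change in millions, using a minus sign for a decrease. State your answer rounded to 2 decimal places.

$190.00 million

The money multiplier is m = 1 / (rr + e) = 1 / (0.24 + 0.06) ≈ 3.33333.
The purchase adds 57 million of base, so ΔM = m × ΔMB = 3.33333 × (+57) ≈ 189.9998 million.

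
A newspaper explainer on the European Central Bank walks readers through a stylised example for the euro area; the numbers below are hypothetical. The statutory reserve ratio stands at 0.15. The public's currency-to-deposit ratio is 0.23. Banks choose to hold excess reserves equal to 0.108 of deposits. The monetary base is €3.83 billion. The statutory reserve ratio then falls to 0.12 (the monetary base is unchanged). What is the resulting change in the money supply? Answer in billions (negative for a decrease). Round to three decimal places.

Initially m₁ = (1 + 0.23) / (0.15 + 0.108 + 0.23) ≈ 2.52049, so M₁ = 2.52049 × 3.83 ≈ 9.6535 billion.
After the change m₂ = (1 + 0.23) / (0.12 + 0.108 + 0.23) ≈ 2.68559, so M₂ = 2.68559 × 3.83 ≈ 10.2858 billion.
ΔM = M₂ − M₁ = 10.2858 − 9.6535 = 0.6323 billion.

€0.632 billion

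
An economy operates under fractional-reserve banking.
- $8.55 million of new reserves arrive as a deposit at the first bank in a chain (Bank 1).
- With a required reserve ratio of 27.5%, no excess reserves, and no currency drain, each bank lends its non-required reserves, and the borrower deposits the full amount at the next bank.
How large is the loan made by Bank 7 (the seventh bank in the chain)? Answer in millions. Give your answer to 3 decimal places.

$0.900 million

Each bank lends a fraction (1 − rr) = 0.7250 of the deposit it receives, so Bank 7 receives 8.55·0.7250^6 and lends 8.55·0.7250^7 ≈ 0.9002 million.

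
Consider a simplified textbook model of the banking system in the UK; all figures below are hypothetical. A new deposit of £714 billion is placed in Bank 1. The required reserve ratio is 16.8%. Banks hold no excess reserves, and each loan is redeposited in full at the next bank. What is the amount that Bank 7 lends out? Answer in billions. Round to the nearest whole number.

Each bank lends a fraction (1 − rr) = 0.8320 of the deposit it receives, so Bank 7 receives 714·0.8320^6 and lends 714·0.8320^7 ≈ 197.0432 billion.

£197 billion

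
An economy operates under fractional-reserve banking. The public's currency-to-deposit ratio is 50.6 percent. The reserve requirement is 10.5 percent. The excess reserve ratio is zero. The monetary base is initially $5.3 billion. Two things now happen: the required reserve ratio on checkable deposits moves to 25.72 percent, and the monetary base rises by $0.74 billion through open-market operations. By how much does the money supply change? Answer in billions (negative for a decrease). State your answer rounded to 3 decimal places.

-1.145 billion

Before: m₁ = (1 + 0.506) / (0.105 + 0.506) ≈ 2.46481, MB₁ = 5.3, so M₁ = 2.46481 × 5.3 ≈ 13.0635 billion.
After: m₂ = (1 + 0.506) / (0.2572 + 0.506) ≈ 1.97327, MB₂ = 5.3 + 0.74 = 6.04, so M₂ = 1.97327 × 6.04 ≈ 11.9186 billion.
ΔM = M₂ − M₁ = 11.9186 − 13.0635 = -1.1449 billion.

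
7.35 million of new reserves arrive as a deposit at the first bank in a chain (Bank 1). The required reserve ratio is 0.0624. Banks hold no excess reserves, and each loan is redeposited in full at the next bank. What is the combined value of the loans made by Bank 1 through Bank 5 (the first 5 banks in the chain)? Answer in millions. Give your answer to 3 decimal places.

30.417 million

Bank i lends (1 − rr)^i of the original deposit: Bank 1 lends 7.35·0.9376 ≈ 6.8914, Bank 2 lends 7.35·0.9376² ≈ 6.4613, and so on.
Summing a geometric series: total = 7.35·[0.9376·(1 − 0.9376^5) / (1 − 0.9376)] ≈ 30.4167 million.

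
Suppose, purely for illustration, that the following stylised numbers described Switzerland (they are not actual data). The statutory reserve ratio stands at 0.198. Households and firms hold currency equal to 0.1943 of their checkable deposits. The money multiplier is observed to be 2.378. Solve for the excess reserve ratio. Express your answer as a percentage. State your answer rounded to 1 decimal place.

11.0%

Using m = 2.378. Since m = (1 + c)/(c + rr + e), the denominator satisfies c + rr + e = (1 + c)/m = (1 + 0.1943) / 2.378 ≈ 0.502229.
With c = 0.1943 and rr = 0.198, the excess reserve ratio is 0.502229 − 0.1943 − 0.198 = 0.109929.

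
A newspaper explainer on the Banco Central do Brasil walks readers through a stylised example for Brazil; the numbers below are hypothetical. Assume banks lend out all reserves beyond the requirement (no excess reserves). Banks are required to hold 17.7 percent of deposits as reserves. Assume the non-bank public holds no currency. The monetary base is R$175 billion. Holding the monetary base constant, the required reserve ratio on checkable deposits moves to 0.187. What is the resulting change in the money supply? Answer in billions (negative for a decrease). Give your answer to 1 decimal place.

-52.9 billion

Initially m₁ = 1 / (0.177) ≈ 5.64972, so M₁ = 5.64972 × 175 = 988.701 billion.
After the change m₂ = 1 / (0.187) ≈ 5.34759, so M₂ = 5.34759 × 175 ≈ 935.8283 billion.
ΔM = M₂ − M₁ = 935.8283 − 988.701 = -52.8727 billion.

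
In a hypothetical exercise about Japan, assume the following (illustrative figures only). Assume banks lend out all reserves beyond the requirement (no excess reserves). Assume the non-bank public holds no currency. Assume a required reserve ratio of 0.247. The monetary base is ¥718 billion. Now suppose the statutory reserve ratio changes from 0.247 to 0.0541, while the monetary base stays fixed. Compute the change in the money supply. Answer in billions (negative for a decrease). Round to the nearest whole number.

¥10365 billion

Initially m₁ = 1 / (0.247) ≈ 4.0486, so M₁ = 4.0486 × 718 = 2906.8948 billion.
After the change m₂ = 1 / (0.0541) ≈ 18.4843, so M₂ = 18.4843 × 718 = 13271.7274 billion.
ΔM = M₂ − M₁ = 13271.7274 − 2906.8948 = 10364.8326 billion.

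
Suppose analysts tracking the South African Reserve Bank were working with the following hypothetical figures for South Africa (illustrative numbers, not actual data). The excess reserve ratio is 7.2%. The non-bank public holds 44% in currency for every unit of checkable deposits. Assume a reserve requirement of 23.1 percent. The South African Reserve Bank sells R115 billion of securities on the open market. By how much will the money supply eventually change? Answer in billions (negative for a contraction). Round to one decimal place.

The money multiplier is m = (1 + c) / (rr + e + c) = (1 + 0.44) / (0.231 + 0.072 + 0.44) ≈ 1.93809.
The sale removes 115 billion of base, so ΔM = m × ΔMB = 1.93809 × (−115) ≈ -222.8804 billion.

-222.9 billion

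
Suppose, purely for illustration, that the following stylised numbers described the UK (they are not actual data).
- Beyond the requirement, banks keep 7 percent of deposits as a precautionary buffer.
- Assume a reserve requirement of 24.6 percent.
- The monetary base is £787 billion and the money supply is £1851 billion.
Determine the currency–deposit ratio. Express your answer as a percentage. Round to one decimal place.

Using m = M/MB = 1851/787 ≈ 2.351970. From m = (1 + c)/(c + rr + e), rearranging gives 1 + c = m·(c + rr + e), so c·(1 − m) = m·(rr + e) − 1.
Hence c = [m·(rr + e) − 1]/(1 − m) = [2.351970 × (0.246 + 0.07) − 1] / (1 − 2.351970) ≈ 0.189928.

19.0%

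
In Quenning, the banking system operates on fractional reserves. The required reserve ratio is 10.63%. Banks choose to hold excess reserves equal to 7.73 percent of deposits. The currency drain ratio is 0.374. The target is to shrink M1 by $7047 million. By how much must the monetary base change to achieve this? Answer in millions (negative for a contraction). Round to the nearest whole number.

-2860 million

The money multiplier is m = (1 + c) / (rr + e + c) = (1 + 0.374) / (0.1063 + 0.0773 + 0.374) ≈ 2.46413.
ΔMB = ΔM / m = (−7047) / 2.46413 ≈ -2859.8329 million.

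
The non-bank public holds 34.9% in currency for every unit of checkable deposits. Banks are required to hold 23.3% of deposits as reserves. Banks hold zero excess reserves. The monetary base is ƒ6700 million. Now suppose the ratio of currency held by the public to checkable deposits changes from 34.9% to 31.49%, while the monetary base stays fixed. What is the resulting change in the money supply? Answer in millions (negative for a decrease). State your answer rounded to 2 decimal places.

Initially m₁ = (1 + 0.349) / (0.233 + 0.349) ≈ 2.3178694, so M₁ = 2.3178694 × 6700 ≈ 15529.725 million.
After the change m₂ = (1 + 0.3149) / (0.233 + 0.3149) ≈ 2.3998905, so M₂ = 2.3998905 × 6700 ≈ 16079.2664 million.
ΔM = M₂ − M₁ = 16079.2664 − 15529.725 = 549.5414 million.

ƒ549.54 million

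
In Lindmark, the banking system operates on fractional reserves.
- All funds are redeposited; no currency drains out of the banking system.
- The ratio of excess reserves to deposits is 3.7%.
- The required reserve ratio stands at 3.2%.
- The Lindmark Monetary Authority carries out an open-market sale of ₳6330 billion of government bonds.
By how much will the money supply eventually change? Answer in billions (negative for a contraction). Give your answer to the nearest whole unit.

-91739 billion

The money multiplier is m = 1 / (rr + e) = 1 / (0.032 + 0.037) ≈ 14.49275.
The sale removes 6330 billion of base, so ΔM = m × ΔMB = 14.49275 × (−6330) = -91739.1075 billion.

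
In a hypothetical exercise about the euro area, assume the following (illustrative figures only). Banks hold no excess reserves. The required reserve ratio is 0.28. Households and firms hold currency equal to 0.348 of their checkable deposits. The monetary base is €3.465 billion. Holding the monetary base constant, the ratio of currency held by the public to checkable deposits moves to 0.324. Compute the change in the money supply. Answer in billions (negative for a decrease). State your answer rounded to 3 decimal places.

€0.158 billion

Initially m₁ = (1 + 0.348) / (0.28 + 0.348) ≈ 2.14650, so M₁ = 2.14650 × 3.465 ≈ 7.4376 billion.
After the change m₂ = (1 + 0.324) / (0.28 + 0.324) ≈ 2.19205, so M₂ = 2.19205 × 3.465 ≈ 7.5955 billion.
ΔM = M₂ − M₁ = 7.5955 − 7.4376 = 0.1579 billion.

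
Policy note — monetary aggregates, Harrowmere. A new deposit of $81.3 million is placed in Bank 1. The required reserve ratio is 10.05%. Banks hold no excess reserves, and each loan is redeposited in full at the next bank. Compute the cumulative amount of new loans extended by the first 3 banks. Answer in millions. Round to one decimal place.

$198.1 million

Bank i lends (1 − rr)^i of the original deposit: Bank 1 lends 81.3·0.8995 ≈ 73.1293, Bank 2 lends 81.3·0.8995² ≈ 65.7799, and so on.
Summing a geometric series: total = 81.3·[0.8995·(1 − 0.8995^3) / (1 − 0.8995)] ≈ 198.0782 million.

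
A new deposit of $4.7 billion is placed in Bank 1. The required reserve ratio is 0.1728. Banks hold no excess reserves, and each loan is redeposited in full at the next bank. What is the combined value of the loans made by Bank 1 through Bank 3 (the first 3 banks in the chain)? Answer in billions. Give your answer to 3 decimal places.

$9.764 billion

Bank i lends (1 − rr)^i of the original deposit: Bank 1 lends 4.7·0.8272 ≈ 3.8878, Bank 2 lends 4.7·0.8272² ≈ 3.2160, and so on.
Summing a geometric series: total = 4.7·[0.8272·(1 − 0.8272^3) / (1 − 0.8272)] ≈ 9.7642 billion.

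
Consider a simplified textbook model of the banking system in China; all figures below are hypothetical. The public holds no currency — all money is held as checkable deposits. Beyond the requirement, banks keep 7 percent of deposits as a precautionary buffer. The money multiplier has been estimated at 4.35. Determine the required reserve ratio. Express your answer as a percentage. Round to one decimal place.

16.0%

Using m = 4.35. Since m = (1 + c)/(c + rr + e), the denominator satisfies c + rr + e = (1 + c)/m = (1 + 0) / 4.35 ≈ 0.229885.
With c = 0 and e = 0.07, the required reserve ratio is 0.229885 − 0 − 0.07 = 0.159885.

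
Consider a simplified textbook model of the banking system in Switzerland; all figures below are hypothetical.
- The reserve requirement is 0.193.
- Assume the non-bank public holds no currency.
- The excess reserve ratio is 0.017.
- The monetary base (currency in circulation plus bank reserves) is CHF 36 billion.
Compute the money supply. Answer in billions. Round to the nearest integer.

CHF 171 billion

The money multiplier is m = 1 / (rr + e) = 1 / (0.193 + 0.017) ≈ 4.7619.
So M = m × MB = 4.7619 × 36 = 171.4284 billion.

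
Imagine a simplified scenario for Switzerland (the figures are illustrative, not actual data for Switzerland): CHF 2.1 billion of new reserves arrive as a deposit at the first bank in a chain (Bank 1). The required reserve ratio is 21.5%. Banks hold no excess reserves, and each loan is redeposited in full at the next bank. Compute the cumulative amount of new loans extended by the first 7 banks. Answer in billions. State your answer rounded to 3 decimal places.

CHF 6.259 billion

Bank i lends (1 − rr)^i of the original deposit: Bank 1 lends 2.1·0.7850 = 1.6485, Bank 2 lends 2.1·0.7850² ≈ 1.2941, and so on.
Summing a geometric series: total = 2.1·[0.7850·(1 − 0.7850^7) / (1 − 0.7850)] ≈ 6.2590 billion.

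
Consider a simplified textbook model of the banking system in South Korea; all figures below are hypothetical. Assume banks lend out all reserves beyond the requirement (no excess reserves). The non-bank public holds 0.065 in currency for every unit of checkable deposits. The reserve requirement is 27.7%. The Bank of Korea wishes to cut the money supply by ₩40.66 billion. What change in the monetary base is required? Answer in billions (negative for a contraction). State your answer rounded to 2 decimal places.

-13.06 billion

The money multiplier is m = (1 + c) / (rr + c) = (1 + 0.065) / (0.277 + 0.065) ≈ 3.11404.
ΔMB = ΔM / m = (−40.66) / 3.11404 ≈ -13.057 billion.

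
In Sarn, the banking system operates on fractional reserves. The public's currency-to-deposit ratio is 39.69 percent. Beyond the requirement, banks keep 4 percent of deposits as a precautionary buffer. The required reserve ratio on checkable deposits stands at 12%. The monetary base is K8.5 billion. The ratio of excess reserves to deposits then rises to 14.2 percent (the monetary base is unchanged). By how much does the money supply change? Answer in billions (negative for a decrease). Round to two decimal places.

-3.30 billion

Initially m₁ = (1 + 0.3969) / (0.12 + 0.04 + 0.3969) ≈ 2.5083, so M₁ = 2.5083 × 8.5 ≈ 21.3206 billion.
After the change m₂ = (1 + 0.3969) / (0.12 + 0.142 + 0.3969) ≈ 2.12, so M₂ = 2.12 × 8.5 = 18.02 billion.
ΔM = M₂ − M₁ = 18.02 − 21.3206 = -3.3006 billion.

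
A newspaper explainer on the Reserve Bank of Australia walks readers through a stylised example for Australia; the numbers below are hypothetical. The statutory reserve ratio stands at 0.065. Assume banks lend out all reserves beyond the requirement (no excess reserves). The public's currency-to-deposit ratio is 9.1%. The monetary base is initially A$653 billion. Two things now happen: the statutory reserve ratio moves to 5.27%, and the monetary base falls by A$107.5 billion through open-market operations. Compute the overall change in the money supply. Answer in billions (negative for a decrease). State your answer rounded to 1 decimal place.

-425.3 billion

Before: m₁ = (1 + 0.091) / (0.065 + 0.091) ≈ 6.99359, MB₁ = 653, so M₁ = 6.99359 × 653 ≈ 4566.8143 billion.
After: m₂ = (1 + 0.091) / (0.0527 + 0.091) ≈ 7.59221, MB₂ = 653 − 107.5 = 545.5, so M₂ = 7.59221 × 545.5 ≈ 4141.5506 billion.
ΔM = M₂ − M₁ = 4141.5506 − 4566.8143 = -425.2637 billion.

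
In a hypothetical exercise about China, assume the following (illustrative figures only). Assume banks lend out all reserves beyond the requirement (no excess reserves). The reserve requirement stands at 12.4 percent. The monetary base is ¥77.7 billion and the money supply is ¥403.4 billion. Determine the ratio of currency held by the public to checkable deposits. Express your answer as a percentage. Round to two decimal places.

8.50%

Using m = M/MB = 403.4/77.7 ≈ 5.191763. From m = (1 + c)/(c + rr + e), rearranging gives 1 + c = m·(c + rr + e), so c·(1 − m) = m·(rr + e) − 1.
Hence c = [m·(rr + e) − 1]/(1 − m) = [5.191763 × (0.124 + 0) − 1] / (1 − 5.191763) ≈ 0.084981.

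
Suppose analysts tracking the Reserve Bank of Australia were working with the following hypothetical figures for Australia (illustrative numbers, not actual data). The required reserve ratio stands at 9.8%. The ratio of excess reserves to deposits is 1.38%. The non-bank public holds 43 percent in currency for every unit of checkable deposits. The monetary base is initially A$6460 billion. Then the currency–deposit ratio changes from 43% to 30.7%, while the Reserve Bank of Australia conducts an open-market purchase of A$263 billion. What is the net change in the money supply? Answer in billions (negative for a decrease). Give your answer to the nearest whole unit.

Before: m₁ = (1 + 0.43) / (0.098 + 0.0138 + 0.43) ≈ 2.63935, MB₁ = 6460, so M₁ = 2.63935 × 6460 = 17050.201 billion.
After: m₂ = (1 + 0.307) / (0.098 + 0.0138 + 0.307) ≈ 3.12082, MB₂ = 6460 + 263 = 6723, so M₂ = 3.12082 × 6723 ≈ 20981.2729 billion.
ΔM = M₂ − M₁ = 20981.2729 − 17050.201 = 3931.0719 billion.

A$3931 billion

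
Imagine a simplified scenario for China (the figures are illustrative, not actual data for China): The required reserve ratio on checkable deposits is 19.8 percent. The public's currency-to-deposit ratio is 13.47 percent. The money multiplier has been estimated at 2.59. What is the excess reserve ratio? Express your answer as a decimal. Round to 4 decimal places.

0.1054

Using m = 2.59. Since m = (1 + c)/(c + rr + e), the denominator satisfies c + rr + e = (1 + c)/m = (1 + 0.1347) / 2.59 ≈ 0.438108.
With c = 0.1347 and rr = 0.198, the excess reserve ratio is 0.438108 − 0.1347 − 0.198 = 0.105408.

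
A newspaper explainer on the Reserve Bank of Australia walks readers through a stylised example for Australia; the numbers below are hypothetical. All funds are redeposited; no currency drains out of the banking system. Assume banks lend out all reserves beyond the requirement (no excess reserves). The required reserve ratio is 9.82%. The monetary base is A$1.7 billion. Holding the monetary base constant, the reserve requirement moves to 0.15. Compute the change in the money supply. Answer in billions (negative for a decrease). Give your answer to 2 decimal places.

Initially m₁ = 1 / (0.0982) ≈ 10.1833, so M₁ = 10.1833 × 1.7 ≈ 17.3116 billion.
After the change m₂ = 1 / (0.15) ≈ 6.6667, so M₂ = 6.6667 × 1.7 ≈ 11.3334 billion.
ΔM = M₂ − M₁ = 11.3334 − 17.3116 = -5.9782 billion.

-5.98 billion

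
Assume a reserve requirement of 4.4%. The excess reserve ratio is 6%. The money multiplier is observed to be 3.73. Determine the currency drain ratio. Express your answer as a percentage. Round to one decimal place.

Using m = 3.73. From m = (1 + c)/(c + rr + e), rearranging gives 1 + c = m·(c + rr + e), so c·(1 − m) = m·(rr + e) − 1.
Hence c = [m·(rr + e) − 1]/(1 − m) = [3.73 × (0.044 + 0.06) − 1] / (1 − 3.73) ≈ 0.224205.

22.4%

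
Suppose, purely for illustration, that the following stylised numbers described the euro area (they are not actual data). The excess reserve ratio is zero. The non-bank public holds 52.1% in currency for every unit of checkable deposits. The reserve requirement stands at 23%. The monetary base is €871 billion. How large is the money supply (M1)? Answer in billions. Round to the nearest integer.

€1764 billion

The money multiplier is m = (1 + c) / (rr + c) = (1 + 0.521) / (0.23 + 0.521) ≈ 2.0253.
So M = m × MB = 2.0253 × 871 = 1764.0363 billion.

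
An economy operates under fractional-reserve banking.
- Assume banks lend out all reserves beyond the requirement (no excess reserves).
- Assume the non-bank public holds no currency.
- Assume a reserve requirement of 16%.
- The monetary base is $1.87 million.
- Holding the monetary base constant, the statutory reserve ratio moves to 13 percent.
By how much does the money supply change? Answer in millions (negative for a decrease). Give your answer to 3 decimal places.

Initially m₁ = 1 / (0.16) = 6.25, so M₁ = 6.25 × 1.87 = 11.6875 million.
After the change m₂ = 1 / (0.13) ≈ 7.69231, so M₂ = 7.69231 × 1.87 ≈ 14.3846 million.
ΔM = M₂ − M₁ = 14.3846 − 11.6875 = 2.6971 million.

$2.697 million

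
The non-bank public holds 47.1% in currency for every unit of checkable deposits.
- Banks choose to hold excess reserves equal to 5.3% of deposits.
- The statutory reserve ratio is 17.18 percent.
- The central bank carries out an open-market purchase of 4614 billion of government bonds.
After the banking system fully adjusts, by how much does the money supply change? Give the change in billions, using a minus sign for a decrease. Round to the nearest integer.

The money multiplier is m = (1 + c) / (rr + e + c) = (1 + 0.471) / (0.1718 + 0.053 + 0.471) ≈ 2.11411.
The purchase adds 4614 billion of base, so ΔM = m × ΔMB = 2.11411 × (+4614) ≈ 9754.5035 billion.

9755 billion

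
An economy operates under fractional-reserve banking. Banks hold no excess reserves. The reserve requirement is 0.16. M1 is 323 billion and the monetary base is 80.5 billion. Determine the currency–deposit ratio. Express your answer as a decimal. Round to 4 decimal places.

0.1188

Using m = M/MB = 323/80.5 ≈ 4.012422. From m = (1 + c)/(c + rr + e), rearranging gives 1 + c = m·(c + rr + e), so c·(1 − m) = m·(rr + e) − 1.
Hence c = [m·(rr + e) − 1]/(1 − m) = [4.012422 × (0.16 + 0) − 1] / (1 − 4.012422) ≈ 0.118845.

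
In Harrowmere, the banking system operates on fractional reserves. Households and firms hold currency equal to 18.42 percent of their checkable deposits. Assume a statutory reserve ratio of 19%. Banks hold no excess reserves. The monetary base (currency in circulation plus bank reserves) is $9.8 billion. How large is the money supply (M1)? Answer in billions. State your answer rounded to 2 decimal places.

$31.01 billion

The money multiplier is m = (1 + c) / (rr + c) = (1 + 0.1842) / (0.19 + 0.1842) ≈ 3.1646.
So M = m × MB = 3.1646 × 9.8 ≈ 31.0131 billion.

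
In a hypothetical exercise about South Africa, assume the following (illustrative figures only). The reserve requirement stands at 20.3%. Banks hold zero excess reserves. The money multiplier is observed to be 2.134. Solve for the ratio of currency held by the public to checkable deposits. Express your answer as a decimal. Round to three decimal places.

0.500

Using m = 2.134. From m = (1 + c)/(c + rr + e), rearranging gives 1 + c = m·(c + rr + e), so c·(1 − m) = m·(rr + e) − 1.
Hence c = [m·(rr + e) − 1]/(1 − m) = [2.134 × (0.203 + 0) − 1] / (1 − 2.134) ≈ 0.499822.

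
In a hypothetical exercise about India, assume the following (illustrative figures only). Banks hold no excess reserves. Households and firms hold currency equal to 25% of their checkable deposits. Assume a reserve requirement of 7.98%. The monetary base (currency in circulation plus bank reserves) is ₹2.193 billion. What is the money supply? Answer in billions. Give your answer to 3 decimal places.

₹8.312 billion

The money multiplier is m = (1 + c) / (rr + c) = (1 + 0.25) / (0.0798 + 0.25) ≈ 3.79018.
So M = m × MB = 3.79018 × 2.193 ≈ 8.3119 billion.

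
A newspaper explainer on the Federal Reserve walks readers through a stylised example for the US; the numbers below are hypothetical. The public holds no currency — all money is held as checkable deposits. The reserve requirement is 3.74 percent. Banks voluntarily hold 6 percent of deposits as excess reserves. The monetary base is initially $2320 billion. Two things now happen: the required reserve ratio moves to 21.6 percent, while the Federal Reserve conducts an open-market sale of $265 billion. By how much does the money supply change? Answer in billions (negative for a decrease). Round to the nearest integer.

Before: m₁ = 1 / (0.0374 + 0.06) ≈ 10.26694, MB₁ = 2320, so M₁ = 10.26694 × 2320 = 23819.3008 billion.
After: m₂ = 1 / (0.216 + 0.06) ≈ 3.62319, MB₂ = 2320 − 265 = 2055, so M₂ = 3.62319 × 2055 ≈ 7445.6555 billion.
ΔM = M₂ − M₁ = 7445.6555 − 23819.3008 = -16373.6453 billion.

-16374 billion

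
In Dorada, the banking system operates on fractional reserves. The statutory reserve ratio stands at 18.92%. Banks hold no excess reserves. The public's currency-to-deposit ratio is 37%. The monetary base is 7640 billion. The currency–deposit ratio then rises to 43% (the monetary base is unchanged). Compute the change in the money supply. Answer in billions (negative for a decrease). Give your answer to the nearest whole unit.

-1073 billion

Initially m₁ = (1 + 0.37) / (0.1892 + 0.37) ≈ 2.44993, so M₁ = 2.44993 × 7640 = 18717.4652 billion.
After the change m₂ = (1 + 0.43) / (0.1892 + 0.43) ≈ 2.30943, so M₂ = 2.30943 × 7640 = 17644.0452 billion.
ΔM = M₂ − M₁ = 17644.0452 − 18717.4652 = -1073.42 billion.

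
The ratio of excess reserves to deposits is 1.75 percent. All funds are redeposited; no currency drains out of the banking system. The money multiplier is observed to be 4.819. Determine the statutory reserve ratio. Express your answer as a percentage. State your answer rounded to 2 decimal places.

19.00%

Using m = 4.819. Since m = (1 + c)/(c + rr + e), the denominator satisfies c + rr + e = (1 + c)/m = (1 + 0) / 4.819 ≈ 0.207512.
With c = 0 and e = 0.0175, the statutory reserve ratio is 0.207512 − 0 − 0.0175 = 0.190012.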